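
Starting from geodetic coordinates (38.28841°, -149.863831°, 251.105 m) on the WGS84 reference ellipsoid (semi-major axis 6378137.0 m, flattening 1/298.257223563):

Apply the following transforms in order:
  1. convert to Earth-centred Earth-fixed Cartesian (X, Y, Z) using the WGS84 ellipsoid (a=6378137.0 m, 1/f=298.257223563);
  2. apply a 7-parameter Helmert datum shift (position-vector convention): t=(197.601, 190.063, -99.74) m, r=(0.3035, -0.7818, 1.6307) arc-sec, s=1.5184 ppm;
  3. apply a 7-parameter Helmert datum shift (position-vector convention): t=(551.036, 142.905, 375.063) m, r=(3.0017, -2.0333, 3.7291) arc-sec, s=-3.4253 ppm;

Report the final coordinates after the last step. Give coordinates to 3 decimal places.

X=-4334520.942 m, Y=-2516575.034 m, Z=3930944.992 m

start: φ=38.288410°, λ=-149.863831°, h=251.105 m
→ ECEF (a=6378137.000, f=1/298.257223563): X=-4335289.5937, Y=-2516737.1662, Z=3930776.6559
→ Helmert 7p (PV): X=-4335093.5772, Y=-2516590.9826, Z=3930662.7493
→ Helmert 7p (PV): X=-4334520.9416, Y=-2516575.0336, Z=3930944.9917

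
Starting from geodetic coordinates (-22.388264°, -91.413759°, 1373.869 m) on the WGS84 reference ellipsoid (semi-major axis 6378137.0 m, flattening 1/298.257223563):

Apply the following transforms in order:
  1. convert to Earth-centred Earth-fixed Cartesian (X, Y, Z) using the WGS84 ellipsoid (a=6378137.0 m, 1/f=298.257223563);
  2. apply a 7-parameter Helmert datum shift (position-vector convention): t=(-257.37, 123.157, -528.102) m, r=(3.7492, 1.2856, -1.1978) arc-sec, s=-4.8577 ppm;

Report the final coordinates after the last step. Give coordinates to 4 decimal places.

X=-145909.6015 m, Y=-5899522.0153 m, Z=-2415366.9738 m

start: φ=-22.388264°, λ=-91.413759°, h=1373.869 m
→ ECEF (a=6378137.000, f=1/298.257223563): X=-145603.6282, Y=-5899718.5686, Z=-2414744.2729
→ Helmert 7p (PV): X=-145909.6015, Y=-5899522.0153, Z=-2415366.9738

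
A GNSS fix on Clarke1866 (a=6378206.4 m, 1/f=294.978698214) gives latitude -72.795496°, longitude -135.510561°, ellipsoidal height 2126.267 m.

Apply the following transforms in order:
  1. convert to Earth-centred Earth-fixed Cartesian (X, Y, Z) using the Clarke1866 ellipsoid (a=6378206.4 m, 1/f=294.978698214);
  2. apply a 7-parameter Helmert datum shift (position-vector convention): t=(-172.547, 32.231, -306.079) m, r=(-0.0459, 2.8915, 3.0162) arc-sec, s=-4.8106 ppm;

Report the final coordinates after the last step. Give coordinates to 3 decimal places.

start: φ=-72.795496°, λ=-135.510561°, h=2126.267 m
→ ECEF (a=6378206.400, f=1/294.978698214): X=-1350461.9930, Y=-1326606.0869, Z=-6072380.9769
→ Helmert 7p (PV): X=-1350693.7692, Y=-1326588.5731, Z=-6072638.6177

X=-1350693.769 m, Y=-1326588.573 m, Z=-6072638.618 m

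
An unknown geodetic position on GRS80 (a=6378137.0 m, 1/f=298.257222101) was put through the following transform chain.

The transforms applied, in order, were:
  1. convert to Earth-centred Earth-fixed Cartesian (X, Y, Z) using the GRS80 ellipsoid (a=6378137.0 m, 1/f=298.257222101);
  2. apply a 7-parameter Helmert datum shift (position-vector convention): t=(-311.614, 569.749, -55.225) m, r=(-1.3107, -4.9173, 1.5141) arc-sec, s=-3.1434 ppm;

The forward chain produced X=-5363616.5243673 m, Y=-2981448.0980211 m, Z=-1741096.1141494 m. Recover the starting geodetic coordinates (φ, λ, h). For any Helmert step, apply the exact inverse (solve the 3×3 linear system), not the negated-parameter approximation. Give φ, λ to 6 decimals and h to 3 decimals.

start: X=-5363616.5244, Y=-2981448.0980, Z=-1741096.1141 m
→ Helmert⁻¹: X=-5363385.1623, Y=-2981976.7877, Z=-1740937.4491
→ geod (Bowring, a=6378137.000): φ=-15.93975700°, λ=-150.92647400°, h=2252.3610 m

φ=-15.939757°, λ=-150.926474°, h=2252.361 m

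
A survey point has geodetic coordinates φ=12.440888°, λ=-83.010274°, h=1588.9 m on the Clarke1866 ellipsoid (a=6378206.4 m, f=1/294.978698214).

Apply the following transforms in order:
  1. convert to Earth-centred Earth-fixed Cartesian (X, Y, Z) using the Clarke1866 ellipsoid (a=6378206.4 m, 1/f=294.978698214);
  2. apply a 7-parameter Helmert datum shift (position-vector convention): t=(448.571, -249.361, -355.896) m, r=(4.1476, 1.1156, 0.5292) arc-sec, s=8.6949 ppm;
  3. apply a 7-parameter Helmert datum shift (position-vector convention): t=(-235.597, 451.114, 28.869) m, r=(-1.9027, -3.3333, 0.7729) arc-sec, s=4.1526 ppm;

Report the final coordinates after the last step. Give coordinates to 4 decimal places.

X=758502.1393 m, Y=-6184547.6605 m, Z=1364958.8492 m

start: φ=12.440888°, λ=-83.010274°, h=1588.900 m
→ ECEF (a=6378206.400, f=1/294.978698214): X=758255.0499, Y=-6184659.8791, Z=1365327.4859
→ Helmert 7p (PV): X=758733.4661, Y=-6184988.5241, Z=1364854.9971
→ Helmert 7p (PV): X=758502.1393, Y=-6184547.6605, Z=1364958.8492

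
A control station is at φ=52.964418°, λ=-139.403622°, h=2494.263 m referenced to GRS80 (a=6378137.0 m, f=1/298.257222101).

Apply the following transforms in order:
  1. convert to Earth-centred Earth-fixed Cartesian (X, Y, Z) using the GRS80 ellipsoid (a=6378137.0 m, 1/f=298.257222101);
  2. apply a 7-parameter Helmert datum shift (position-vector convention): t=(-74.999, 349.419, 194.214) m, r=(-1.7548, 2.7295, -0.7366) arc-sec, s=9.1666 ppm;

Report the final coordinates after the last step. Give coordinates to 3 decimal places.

X=-2924416.885 m, Y=-2505790.314 m, Z=5070451.253 m

start: φ=52.964418°, λ=-139.403622°, h=2494.263 m
→ ECEF (a=6378137.000, f=1/298.257222101): X=-2924373.2231, Y=-2506170.3386, Z=5070150.5431
→ Helmert 7p (PV): X=-2924416.8848, Y=-2505790.3145, Z=5070451.2531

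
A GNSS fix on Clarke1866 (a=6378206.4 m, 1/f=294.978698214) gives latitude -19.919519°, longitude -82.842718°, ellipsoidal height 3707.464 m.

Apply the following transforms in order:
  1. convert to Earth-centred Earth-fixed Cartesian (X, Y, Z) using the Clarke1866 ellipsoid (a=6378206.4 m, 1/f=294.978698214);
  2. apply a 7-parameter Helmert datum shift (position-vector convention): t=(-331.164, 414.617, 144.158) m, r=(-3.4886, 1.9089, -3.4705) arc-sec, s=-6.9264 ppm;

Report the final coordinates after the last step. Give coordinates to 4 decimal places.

X=747410.3261 m, Y=-5955275.9078 m, Z=-2160203.9511 m

start: φ=-19.919519°, λ=-82.842718°, h=3707.464 m
→ ECEF (a=6378206.400, f=1/294.978698214): X=747866.8705, Y=-5955682.6531, Z=-2160456.8811
→ Helmert 7p (PV): X=747410.3261, Y=-5955275.9078, Z=-2160203.9511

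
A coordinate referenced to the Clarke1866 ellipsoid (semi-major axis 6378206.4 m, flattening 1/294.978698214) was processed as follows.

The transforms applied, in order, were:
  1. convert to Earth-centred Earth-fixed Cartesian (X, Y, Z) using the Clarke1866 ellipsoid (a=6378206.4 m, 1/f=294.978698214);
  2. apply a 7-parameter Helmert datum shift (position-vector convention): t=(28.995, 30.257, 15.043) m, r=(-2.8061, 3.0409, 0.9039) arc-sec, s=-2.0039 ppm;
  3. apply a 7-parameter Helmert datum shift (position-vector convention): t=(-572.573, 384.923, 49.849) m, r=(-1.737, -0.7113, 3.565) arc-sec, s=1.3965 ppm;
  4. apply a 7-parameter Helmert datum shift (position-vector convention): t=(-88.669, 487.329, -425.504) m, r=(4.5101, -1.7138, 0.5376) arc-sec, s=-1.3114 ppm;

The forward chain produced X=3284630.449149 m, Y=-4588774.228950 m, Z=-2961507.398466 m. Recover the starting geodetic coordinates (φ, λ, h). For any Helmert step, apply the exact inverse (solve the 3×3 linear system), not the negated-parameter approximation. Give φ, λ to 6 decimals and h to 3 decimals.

start: X=3284630.4491, Y=-4588774.2289, Z=-2961507.3985 m
→ Helmert⁻¹: X=3284686.8620, Y=-4589340.8817, Z=-2961012.7206
→ Helmert⁻¹: X=3285165.3084, Y=-4589751.2385, Z=-2961108.4146
→ Helmert⁻¹: X=3285166.4383, Y=-4589764.8049, Z=-2961143.4000
→ geod (Bowring, a=6378206.400): φ=-27.84298300°, λ=-54.40645800°, h=381.2720 m

φ=-27.842983°, λ=-54.406458°, h=381.272 m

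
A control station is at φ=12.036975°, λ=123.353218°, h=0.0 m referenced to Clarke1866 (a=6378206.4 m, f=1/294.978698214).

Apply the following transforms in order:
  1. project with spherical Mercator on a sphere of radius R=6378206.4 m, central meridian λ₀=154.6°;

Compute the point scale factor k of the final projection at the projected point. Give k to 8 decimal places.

1.02248106

start: φ=12.036975°, λ=123.353218°, h=0.000 m
→ into merc (λ₀=154.6°): φ=12.03697500°, λ−λ₀=-31.24678200°
scale k = 1.02248106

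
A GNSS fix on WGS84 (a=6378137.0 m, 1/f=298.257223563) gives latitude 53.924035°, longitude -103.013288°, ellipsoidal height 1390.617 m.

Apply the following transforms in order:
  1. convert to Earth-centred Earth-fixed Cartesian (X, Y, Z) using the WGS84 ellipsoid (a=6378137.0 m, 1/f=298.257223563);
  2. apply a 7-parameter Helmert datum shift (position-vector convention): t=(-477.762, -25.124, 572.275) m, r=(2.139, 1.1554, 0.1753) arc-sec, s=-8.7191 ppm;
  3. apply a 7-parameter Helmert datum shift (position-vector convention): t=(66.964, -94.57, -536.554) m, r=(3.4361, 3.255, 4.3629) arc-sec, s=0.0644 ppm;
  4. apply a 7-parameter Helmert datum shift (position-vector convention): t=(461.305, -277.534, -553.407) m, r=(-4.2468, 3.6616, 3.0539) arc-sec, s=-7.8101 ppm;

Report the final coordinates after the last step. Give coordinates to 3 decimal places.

X=-847362.099 m, Y=-3668582.274 m, Z=5132300.758 m

start: φ=53.924035°, λ=-103.013288°, h=1390.617 m
→ ECEF (a=6378137.000, f=1/298.257223563): X=-847762.4635, Y=-3668181.1625, Z=5132893.3864
→ Helmert 7p (PV): X=-848200.9645, Y=-3668228.2523, Z=5133387.6166
→ Helmert 7p (PV): X=-847975.4566, Y=-3668426.5151, Z=5132803.6705
→ Helmert 7p (PV): X=-847362.0990, Y=-3668582.2743, Z=5132300.7578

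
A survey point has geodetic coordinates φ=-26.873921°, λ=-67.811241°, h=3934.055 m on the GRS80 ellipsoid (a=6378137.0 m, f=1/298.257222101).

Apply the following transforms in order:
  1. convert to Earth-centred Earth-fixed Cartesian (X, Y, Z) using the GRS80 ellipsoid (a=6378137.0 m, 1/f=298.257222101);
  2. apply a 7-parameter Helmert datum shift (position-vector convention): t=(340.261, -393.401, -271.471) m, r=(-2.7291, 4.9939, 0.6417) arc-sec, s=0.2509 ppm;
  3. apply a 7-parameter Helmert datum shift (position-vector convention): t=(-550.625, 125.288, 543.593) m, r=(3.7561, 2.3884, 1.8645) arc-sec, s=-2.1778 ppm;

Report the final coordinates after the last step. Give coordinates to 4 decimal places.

start: φ=-26.873921°, λ=-67.811241°, h=3934.055 m
→ ECEF (a=6378137.000, f=1/298.257222101): X=2151419.8281, Y=-5274851.3614, Z=-2867539.6673
→ Helmert 7p (PV): X=2151707.6129, Y=-5275277.3333, Z=-2867794.1542
→ Helmert 7p (PV): X=2151166.7800, Y=-5275068.8841, Z=-2867365.2940

X=2151166.7800 m, Y=-5275068.8841 m, Z=-2867365.2940 m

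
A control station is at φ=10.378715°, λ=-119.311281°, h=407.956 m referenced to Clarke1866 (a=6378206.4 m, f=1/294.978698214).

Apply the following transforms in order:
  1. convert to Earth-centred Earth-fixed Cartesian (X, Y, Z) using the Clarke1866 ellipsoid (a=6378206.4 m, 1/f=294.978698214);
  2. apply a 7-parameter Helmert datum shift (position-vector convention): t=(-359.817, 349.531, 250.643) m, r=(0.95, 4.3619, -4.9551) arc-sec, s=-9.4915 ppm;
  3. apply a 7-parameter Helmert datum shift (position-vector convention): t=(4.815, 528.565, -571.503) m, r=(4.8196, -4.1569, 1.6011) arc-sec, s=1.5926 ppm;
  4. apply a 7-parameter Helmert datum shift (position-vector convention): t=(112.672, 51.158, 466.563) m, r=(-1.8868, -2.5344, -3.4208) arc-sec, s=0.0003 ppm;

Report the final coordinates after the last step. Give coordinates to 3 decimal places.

X=-3072333.378 m, Y=-5470525.465 m, Z=1141478.032 m

start: φ=10.378715°, λ=-119.311281°, h=407.956 m
→ ECEF (a=6378206.400, f=1/294.978698214): X=-3071922.7182, Y=-5471577.3393, Z=1141479.0481
→ Helmert 7p (PV): X=-3072360.6818, Y=-5471107.3360, Z=1141758.6180
→ Helmert 7p (PV): X=-3072341.3012, Y=-5470638.0116, Z=1140999.1768
→ Helmert 7p (PV): X=-3072333.3776, Y=-5470525.4647, Z=1141478.0323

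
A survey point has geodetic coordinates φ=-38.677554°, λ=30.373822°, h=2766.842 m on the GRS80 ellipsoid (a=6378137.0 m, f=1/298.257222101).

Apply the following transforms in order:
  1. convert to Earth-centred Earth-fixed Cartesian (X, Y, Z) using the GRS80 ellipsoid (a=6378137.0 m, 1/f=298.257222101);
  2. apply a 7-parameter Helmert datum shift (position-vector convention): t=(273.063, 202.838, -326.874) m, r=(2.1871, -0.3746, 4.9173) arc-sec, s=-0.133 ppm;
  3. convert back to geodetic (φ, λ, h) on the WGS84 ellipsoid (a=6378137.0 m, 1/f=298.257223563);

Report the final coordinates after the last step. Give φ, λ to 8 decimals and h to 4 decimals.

φ=-38.67755140°, λ=30.37598686°, h=3234.1110 m

start: φ=-38.677554°, λ=30.373822°, h=2766.842 m
→ ECEF (a=6378137.000, f=1/298.257222101): X=4303315.5770, Y=2522098.0350, Z=-3966164.5507
→ Helmert 7p (PV): X=4303535.1445, Y=2522445.1822, Z=-3966456.3392
→ geod (Bowring, a=6378137.000): φ=-38.67755140°, λ=30.37598686°, h=3234.1110 m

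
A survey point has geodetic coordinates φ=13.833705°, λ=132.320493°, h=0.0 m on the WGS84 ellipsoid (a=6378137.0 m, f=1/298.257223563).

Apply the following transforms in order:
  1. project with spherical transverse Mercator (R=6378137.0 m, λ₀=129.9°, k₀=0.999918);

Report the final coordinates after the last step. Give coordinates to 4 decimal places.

E=261679.8703 m, N=1541156.9163 m

start: φ=13.833705°, λ=132.320493°, h=0.000 m
→ tm (R=6378137.0, λ₀=129.9°): E=261679.8703, N=1541156.9163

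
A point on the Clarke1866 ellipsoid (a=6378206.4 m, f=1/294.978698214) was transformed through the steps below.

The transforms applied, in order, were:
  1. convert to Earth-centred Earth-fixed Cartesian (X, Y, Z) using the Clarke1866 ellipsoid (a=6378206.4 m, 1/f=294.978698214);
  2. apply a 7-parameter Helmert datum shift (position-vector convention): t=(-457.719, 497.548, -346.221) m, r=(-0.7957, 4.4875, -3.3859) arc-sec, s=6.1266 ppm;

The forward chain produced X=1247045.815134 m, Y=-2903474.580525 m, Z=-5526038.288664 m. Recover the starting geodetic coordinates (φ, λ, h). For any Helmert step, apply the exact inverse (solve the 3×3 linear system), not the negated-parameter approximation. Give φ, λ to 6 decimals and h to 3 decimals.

φ=-60.398315°, λ=-66.749259°, h=3803.058 m

start: X=1247045.8151, Y=-2903474.5805, Z=-5526038.2887 m
→ Helmert⁻¹: X=1247663.7758, Y=-2903912.5403, Z=-5525642.2723
→ geod (Bowring, a=6378206.400): φ=-60.39831500°, λ=-66.74925900°, h=3803.0580 m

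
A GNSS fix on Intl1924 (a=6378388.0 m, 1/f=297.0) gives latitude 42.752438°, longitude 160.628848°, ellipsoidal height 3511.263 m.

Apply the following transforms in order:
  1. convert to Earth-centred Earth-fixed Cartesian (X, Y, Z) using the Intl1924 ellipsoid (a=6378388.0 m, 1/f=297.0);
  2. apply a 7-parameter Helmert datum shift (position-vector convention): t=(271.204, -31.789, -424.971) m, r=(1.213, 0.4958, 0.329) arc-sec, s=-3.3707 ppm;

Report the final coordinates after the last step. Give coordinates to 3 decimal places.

X=-4427467.720 m, Y=1556686.230 m, Z=4309386.648 m

start: φ=42.752438°, λ=160.628848°, h=3511.263 m
→ ECEF (a=6378388.000, f=1/297.0): X=-4427761.7246, Y=1556755.6736, Z=4309806.3481
→ Helmert 7p (PV): X=-4427467.7196, Y=1556686.2298, Z=4309386.6480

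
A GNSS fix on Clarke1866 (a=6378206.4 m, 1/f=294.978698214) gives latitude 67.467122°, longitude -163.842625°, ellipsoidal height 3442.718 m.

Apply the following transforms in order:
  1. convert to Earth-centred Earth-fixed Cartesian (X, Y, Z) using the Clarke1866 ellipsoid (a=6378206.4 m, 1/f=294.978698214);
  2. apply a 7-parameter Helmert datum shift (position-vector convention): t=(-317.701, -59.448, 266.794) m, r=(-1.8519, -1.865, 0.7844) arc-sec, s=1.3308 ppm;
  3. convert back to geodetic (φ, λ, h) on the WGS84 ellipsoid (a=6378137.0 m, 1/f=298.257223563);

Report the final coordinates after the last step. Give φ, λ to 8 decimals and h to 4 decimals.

start: φ=67.467122°, λ=-163.842625°, h=3442.718 m
→ ECEF (a=6378206.400, f=1/294.978698214): X=-2355745.9975, Y=-682507.4156, Z=5871565.0146
→ Helmert 7p (PV): X=-2356117.3275, Y=-682524.0140, Z=5871824.4501
→ geod (Bowring, a=6378137.000): φ=67.46350967°, λ=-163.84466621°, h=3687.3344 m

φ=67.46350967°, λ=-163.84466621°, h=3687.3344 m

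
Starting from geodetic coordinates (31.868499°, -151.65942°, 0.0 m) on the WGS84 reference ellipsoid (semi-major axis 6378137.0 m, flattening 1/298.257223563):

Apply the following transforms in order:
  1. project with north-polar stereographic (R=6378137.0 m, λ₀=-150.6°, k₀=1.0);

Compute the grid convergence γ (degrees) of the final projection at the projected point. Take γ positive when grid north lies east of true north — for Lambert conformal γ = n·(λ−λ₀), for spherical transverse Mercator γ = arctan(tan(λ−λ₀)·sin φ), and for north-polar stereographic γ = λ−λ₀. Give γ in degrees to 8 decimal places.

-1.05942000

start: φ=31.868499°, λ=-151.659420°, h=0.000 m
→ into stereo (λ₀=-150.6°): φ=31.86849900°, λ−λ₀=-1.05942000°
convergence γ = -1.05942000°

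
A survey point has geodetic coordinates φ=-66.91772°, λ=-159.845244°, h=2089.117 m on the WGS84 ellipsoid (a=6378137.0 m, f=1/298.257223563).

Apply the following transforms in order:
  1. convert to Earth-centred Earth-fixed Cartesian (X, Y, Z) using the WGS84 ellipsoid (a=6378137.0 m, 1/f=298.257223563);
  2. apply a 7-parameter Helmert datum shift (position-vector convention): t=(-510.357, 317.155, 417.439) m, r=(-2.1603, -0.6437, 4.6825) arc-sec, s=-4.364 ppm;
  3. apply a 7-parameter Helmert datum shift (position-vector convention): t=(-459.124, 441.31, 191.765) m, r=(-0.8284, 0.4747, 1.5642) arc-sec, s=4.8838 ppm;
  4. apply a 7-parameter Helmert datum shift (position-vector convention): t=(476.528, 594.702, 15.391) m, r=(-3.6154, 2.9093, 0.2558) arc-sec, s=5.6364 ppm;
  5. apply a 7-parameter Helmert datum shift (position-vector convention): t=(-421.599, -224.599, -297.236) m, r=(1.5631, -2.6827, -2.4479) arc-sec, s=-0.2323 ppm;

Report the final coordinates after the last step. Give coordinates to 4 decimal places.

X=-2355804.2589 m, Y=-863386.2750 m, Z=-5846429.2975 m

start: φ=-66.917720°, λ=-159.845244°, h=2089.117 m
→ ECEF (a=6378137.000, f=1/298.257223563): X=-2354891.1180, Y=-864320.5543, Z=-5846743.8119
→ Helmert 7p (PV): X=-2355353.3309, Y=-864114.3217, Z=-5846299.1543
→ Helmert 7p (PV): X=-2355830.8598, Y=-863718.5737, Z=-5846127.0503
→ Helmert 7p (PV): X=-2355448.9973, Y=-863234.1328, Z=-5846096.2427
→ Helmert 7p (PV): X=-2355804.2589, Y=-863386.2750, Z=-5846429.2975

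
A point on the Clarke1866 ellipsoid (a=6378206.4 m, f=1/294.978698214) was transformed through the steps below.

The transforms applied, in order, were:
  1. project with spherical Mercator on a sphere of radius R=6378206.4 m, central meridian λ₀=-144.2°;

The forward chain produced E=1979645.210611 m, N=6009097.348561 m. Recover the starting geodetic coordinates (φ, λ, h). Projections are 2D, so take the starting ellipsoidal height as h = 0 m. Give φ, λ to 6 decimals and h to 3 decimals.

start: E=1979645.2106, N=6009097.3486 m
→ merc⁻¹: φ=47.40864300°, λ=-126.41673800°

φ=47.408643°, λ=-126.416738°, h=0.000 m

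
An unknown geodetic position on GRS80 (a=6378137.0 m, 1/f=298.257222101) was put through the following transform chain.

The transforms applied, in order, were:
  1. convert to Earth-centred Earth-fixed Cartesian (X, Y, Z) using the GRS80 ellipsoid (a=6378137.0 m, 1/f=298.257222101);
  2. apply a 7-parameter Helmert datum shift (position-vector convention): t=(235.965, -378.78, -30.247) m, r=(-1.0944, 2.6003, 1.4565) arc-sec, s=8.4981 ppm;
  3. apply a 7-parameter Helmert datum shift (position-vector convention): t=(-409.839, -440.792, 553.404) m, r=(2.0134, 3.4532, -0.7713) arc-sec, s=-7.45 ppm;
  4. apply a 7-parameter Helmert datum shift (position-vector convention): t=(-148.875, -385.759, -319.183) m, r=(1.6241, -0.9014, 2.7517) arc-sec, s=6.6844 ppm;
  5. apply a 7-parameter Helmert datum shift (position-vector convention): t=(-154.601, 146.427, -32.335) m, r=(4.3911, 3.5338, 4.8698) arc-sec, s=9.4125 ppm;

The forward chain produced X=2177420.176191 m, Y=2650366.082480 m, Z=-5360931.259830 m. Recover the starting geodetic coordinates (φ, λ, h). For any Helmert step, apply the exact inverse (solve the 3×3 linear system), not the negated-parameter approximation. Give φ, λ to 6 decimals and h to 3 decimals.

φ=-57.554257°, λ=50.592967°, h=2063.602 m

start: X=2177420.1762, Y=2650366.0825, Z=-5360931.2598 m
→ Helmert⁻¹: X=2177708.6909, Y=2650029.1704, Z=-5360867.5721
→ Helmert⁻¹: X=2177854.9392, Y=2650325.9509, Z=-5360542.9431
→ Helmert⁻¹: X=2178360.8480, Y=2650742.3058, Z=-5361125.6929
→ Helmert⁻¹: X=2178192.6777, Y=2651111.6200, Z=-5361008.3612
→ geod (Bowring, a=6378137.000): φ=-57.55425700°, λ=50.59296700°, h=2063.6020 m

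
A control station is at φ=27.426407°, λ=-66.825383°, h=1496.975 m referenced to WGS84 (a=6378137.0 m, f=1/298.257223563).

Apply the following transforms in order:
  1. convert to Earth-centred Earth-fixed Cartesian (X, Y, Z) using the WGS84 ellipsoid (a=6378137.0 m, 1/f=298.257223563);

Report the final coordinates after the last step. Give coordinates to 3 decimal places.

start: φ=27.426407°, λ=-66.825383°, h=1496.975 m
→ ECEF (a=6378137.000, f=1/298.257223563): X=2230006.7755, Y=-5209368.1515, Z=2920923.9056

X=2230006.776 m, Y=-5209368.151 m, Z=2920923.906 m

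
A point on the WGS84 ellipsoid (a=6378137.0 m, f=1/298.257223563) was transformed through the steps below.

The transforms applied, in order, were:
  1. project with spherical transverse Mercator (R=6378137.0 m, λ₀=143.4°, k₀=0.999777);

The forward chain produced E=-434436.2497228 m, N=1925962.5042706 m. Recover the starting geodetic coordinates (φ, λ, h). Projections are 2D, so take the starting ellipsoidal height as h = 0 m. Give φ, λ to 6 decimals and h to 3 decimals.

start: E=-434436.2497, N=1925962.5043 m
→ tm⁻¹: φ=17.26373100°, λ=139.31522300°

φ=17.263731°, λ=139.315223°, h=0.000 m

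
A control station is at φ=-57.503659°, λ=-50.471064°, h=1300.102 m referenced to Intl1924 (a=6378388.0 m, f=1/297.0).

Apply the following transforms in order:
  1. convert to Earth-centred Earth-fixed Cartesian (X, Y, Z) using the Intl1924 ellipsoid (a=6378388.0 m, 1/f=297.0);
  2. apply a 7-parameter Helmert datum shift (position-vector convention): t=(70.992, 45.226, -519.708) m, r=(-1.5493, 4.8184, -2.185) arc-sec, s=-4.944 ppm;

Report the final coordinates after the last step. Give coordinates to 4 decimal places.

X=2186609.1025 m, Y=-2649959.0593 m, Z=-5357974.8952 m

start: φ=-57.503659°, λ=-50.471064°, h=1300.102 m
→ ECEF (a=6378388.000, f=1/297.0): X=2186702.1437, Y=-2649953.9818, Z=-5357450.4971
→ Helmert 7p (PV): X=2186609.1025, Y=-2649959.0593, Z=-5357974.8952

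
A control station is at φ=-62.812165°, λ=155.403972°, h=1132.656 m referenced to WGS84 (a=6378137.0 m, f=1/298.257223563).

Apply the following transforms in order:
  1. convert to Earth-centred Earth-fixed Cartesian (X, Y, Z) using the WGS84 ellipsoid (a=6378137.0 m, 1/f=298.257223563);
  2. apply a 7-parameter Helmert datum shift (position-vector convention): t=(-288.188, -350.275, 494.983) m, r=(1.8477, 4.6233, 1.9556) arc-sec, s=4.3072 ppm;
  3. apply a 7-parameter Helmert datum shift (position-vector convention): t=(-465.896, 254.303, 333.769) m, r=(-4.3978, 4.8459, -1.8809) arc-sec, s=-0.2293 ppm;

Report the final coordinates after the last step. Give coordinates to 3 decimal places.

X=-2658347.185 m, Y=1216232.524 m, Z=-5650537.600 m

start: φ=-62.812165°, λ=155.403972°, h=1132.656 m
→ ECEF (a=6378137.000, f=1/298.257223563): X=-2657322.3866, Y=1216394.3523, Z=-5651450.2772
→ Helmert 7p (PV): X=-2657760.2273, Y=1216074.7477, Z=-5650909.1772
→ Helmert 7p (PV): X=-2658347.1848, Y=1216232.5238, Z=-5650537.6002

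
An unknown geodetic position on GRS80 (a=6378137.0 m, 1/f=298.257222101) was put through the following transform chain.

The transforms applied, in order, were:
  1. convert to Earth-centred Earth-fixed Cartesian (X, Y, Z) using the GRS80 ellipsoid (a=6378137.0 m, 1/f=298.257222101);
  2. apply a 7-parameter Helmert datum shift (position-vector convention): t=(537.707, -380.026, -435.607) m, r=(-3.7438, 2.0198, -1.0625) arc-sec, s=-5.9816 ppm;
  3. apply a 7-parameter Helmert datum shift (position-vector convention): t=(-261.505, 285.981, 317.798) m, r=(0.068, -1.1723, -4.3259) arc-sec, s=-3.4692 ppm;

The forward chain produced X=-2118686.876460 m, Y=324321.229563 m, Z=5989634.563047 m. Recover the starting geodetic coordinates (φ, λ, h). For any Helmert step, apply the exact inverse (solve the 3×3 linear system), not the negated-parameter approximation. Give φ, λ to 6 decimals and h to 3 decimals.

φ=70.430030°, λ=171.299968°, h=2681.458 m

start: X=-2118686.8765, Y=324321.2296, Z=5989634.5630 m
→ Helmert⁻¹: X=-2118405.4754, Y=323993.9189, Z=5989349.4763
→ Helmert⁻¹: X=-2119016.1812, Y=324256.2521, Z=5989806.0475
→ geod (Bowring, a=6378137.000): φ=70.43003000°, λ=171.29996800°, h=2681.4580 m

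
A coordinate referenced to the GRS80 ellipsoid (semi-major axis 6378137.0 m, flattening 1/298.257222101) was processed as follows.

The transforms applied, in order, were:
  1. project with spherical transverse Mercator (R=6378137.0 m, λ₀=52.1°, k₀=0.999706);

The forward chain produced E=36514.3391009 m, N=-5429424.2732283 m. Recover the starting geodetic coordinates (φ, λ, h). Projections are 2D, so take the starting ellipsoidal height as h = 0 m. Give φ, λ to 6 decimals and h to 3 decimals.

φ=-48.786619°, λ=52.597994°, h=0.000 m

start: E=36514.3391, N=-5429424.2732 m
→ tm⁻¹: φ=-48.78661900°, λ=52.59799400°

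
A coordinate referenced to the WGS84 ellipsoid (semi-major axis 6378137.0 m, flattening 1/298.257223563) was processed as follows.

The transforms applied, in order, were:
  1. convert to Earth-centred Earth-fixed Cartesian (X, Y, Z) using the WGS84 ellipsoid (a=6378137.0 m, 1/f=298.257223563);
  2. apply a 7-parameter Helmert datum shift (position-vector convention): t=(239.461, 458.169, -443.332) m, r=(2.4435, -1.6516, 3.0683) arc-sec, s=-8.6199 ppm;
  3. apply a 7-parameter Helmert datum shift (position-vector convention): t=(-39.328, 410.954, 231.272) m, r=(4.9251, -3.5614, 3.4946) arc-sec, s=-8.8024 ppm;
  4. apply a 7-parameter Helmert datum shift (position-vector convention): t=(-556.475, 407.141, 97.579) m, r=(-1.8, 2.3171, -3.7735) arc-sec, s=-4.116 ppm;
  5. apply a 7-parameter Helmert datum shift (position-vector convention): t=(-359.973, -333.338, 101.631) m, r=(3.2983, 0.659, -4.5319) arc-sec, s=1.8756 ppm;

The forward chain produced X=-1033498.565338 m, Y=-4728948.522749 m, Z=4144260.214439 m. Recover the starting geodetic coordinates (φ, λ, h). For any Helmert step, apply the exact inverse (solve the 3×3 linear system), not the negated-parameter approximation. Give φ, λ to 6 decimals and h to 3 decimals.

start: X=-1033498.5653, Y=-4728948.5227, Z=4144260.2144 m
→ Helmert⁻¹: X=-1033046.0025, Y=-4728562.7445, Z=4144223.1228
→ Helmert⁻¹: X=-1032453.8151, Y=-4729044.4021, Z=4144089.7342
→ Helmert⁻¹: X=-1032432.1501, Y=-4729380.5461, Z=4144025.6906
→ Helmert⁻¹: X=-1032717.6850, Y=-4729815.0256, Z=4144569.0483
→ geod (Bowring, a=6378137.000): φ=40.75679300°, λ=-102.31678100°, h=3931.9610 m

φ=40.756793°, λ=-102.316781°, h=3931.961 m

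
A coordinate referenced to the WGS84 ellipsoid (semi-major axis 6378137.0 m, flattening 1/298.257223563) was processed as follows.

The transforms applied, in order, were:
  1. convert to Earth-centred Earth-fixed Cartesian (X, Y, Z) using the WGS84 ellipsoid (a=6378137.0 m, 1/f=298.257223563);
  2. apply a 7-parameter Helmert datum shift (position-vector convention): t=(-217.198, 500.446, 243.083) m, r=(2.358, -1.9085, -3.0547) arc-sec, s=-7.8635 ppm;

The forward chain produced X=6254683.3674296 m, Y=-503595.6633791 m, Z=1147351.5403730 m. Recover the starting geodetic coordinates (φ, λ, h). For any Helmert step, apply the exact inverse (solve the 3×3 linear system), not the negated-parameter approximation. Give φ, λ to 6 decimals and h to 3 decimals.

φ=10.427131°, λ=-4.606658°, h=1773.410 m

start: X=6254683.3674, Y=-503595.6634, Z=1147351.5404 m
→ Helmert⁻¹: X=6254967.8286, Y=-503994.3266, Z=1147065.3642
→ geod (Bowring, a=6378137.000): φ=10.42713100°, λ=-4.60665800°, h=1773.4100 m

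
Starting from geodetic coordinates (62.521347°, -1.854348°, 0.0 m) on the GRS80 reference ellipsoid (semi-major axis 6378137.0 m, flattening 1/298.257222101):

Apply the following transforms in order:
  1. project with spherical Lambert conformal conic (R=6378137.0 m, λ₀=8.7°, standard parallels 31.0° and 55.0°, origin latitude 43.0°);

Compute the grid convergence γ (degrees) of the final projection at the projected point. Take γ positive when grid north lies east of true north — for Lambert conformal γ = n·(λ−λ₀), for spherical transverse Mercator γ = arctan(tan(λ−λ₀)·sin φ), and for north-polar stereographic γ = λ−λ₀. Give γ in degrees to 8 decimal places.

-7.25214344

start: φ=62.521347°, λ=-1.854348°, h=0.000 m
→ into lcc (λ₀=8.7°): φ=62.52134700°, λ−λ₀=-10.55434800°
convergence γ = -7.25214344°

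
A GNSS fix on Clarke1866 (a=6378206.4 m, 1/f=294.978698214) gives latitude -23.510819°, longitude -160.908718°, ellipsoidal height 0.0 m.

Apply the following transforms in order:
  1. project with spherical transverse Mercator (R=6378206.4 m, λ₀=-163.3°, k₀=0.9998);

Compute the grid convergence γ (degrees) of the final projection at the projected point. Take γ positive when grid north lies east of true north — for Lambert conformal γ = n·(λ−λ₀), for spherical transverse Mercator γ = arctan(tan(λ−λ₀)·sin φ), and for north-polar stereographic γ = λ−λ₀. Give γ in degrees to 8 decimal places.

start: φ=-23.510819°, λ=-160.908718°, h=0.000 m
→ into tm (λ₀=-163.3°): φ=-23.51081900°, λ−λ₀=2.39128200°
convergence γ = -0.95440152°

-0.95440152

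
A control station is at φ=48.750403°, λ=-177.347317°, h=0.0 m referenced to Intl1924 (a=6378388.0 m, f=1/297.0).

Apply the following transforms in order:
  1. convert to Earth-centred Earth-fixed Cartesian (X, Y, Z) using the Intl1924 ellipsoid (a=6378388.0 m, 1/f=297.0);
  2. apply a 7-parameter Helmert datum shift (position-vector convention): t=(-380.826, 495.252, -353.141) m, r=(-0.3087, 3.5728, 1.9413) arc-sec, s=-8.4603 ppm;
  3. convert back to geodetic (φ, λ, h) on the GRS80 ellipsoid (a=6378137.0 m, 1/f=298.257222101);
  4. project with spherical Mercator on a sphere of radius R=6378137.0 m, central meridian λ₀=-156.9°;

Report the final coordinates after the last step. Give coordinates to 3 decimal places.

start: φ=48.750403°, λ=-177.347317°, h=0.000 m
→ ECEF (a=6378388.000, f=1/297.0): X=-4209028.2401, Y=-195009.1644, Z=4772393.1229
→ Helmert 7p (PV): X=-4209288.9572, Y=-194544.7339, Z=4772072.8037
→ geod (Bowring, a=6378137.000): φ=48.74607329°, λ=-177.35378927°, h=116.1782 m
→ merc (R=6378137.0, λ₀=-156.9°): E=-2276905.4066, N=6231884.6647

E=-2276905.407 m, N=6231884.665 m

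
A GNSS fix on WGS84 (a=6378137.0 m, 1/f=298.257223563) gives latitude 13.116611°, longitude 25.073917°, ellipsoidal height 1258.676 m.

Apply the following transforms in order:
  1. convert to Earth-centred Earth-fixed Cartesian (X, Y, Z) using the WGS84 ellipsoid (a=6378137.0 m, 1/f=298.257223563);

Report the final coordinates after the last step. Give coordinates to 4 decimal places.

start: φ=13.116611°, λ=25.073917°, h=1258.676 m
→ ECEF (a=6378137.000, f=1/298.257223563): X=5628430.7824, Y=2633425.8121, Z=1438258.0261

X=5628430.7824 m, Y=2633425.8121 m, Z=1438258.0261 m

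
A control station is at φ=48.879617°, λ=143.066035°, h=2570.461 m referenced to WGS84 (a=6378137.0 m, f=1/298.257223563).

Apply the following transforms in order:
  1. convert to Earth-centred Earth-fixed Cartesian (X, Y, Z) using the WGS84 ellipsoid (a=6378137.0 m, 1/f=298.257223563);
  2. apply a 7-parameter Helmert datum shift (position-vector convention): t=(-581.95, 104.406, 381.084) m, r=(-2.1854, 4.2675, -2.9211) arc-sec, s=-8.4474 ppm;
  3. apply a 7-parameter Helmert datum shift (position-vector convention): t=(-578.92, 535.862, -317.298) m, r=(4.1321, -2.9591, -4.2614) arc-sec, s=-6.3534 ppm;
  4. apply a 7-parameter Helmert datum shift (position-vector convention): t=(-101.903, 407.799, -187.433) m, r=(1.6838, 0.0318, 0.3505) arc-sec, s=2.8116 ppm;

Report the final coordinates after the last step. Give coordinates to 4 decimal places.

start: φ=48.879617°, λ=143.066035°, h=2570.461 m
→ ECEF (a=6378137.000, f=1/298.257223563): X=-3360553.1707, Y=2526291.2530, Z=4783701.4737
→ Helmert 7p (PV): X=-3360971.9848, Y=2526472.5933, Z=4784084.9090
→ Helmert 7p (PV): X=-3361545.9876, Y=2526966.0014, Z=4783739.6117
→ Helmert 7p (PV): X=-3361660.8984, Y=2527336.1419, Z=4783586.7753

X=-3361660.8984 m, Y=2527336.1419 m, Z=4783586.7753 m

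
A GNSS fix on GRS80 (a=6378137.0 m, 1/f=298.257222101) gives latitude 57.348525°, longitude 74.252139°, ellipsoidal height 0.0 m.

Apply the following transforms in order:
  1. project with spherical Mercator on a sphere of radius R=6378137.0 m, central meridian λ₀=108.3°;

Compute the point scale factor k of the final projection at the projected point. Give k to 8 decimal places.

start: φ=57.348525°, λ=74.252139°, h=0.000 m
→ into merc (λ₀=108.3°): φ=57.34852500°, λ−λ₀=-34.04786100°
scale k = 1.85347387

1.85347387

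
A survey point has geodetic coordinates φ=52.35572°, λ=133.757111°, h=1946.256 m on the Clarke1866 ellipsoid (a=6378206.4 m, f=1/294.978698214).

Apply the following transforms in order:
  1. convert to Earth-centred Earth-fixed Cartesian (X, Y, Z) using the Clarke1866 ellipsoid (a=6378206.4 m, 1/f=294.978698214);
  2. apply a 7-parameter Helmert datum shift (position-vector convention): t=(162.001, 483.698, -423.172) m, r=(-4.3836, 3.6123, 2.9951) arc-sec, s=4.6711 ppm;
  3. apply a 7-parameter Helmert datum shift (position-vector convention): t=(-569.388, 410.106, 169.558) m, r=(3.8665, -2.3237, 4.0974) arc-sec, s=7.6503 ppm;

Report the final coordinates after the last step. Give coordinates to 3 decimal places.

start: φ=52.355720°, λ=133.757111°, h=1946.256 m
→ ECEF (a=6378206.400, f=1/294.978698214): X=-2700720.3427, Y=2820508.4167, Z=5028412.4047
→ Helmert 7p (PV): X=-2700523.8503, Y=2821072.9390, Z=5028000.0761
→ Helmert 7p (PV): X=-2701226.5824, Y=2821356.7292, Z=5028230.5588

X=-2701226.582 m, Y=2821356.729 m, Z=5028230.559 m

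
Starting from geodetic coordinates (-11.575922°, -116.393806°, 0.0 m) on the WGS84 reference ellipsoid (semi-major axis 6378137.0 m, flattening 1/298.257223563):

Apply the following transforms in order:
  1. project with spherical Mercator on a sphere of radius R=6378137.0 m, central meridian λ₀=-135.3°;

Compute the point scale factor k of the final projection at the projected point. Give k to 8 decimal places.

1.02076266

start: φ=-11.575922°, λ=-116.393806°, h=0.000 m
→ into merc (λ₀=-135.3°): φ=-11.57592200°, λ−λ₀=18.90619400°
scale k = 1.02076266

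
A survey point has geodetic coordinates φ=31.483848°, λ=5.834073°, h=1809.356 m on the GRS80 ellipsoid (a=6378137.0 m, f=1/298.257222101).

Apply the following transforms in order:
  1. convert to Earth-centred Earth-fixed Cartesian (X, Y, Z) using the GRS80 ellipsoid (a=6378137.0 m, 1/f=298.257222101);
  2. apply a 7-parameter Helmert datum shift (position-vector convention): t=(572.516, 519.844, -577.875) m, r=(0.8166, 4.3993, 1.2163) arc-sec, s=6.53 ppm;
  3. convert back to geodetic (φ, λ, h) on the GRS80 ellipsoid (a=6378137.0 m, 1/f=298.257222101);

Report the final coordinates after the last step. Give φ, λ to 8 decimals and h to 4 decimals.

φ=31.47527677°, λ=5.83902617°, h=2079.6391 m

start: φ=31.483848°, λ=5.834073°, h=1809.356 m
→ ECEF (a=6378137.000, f=1/298.257222101): X=5417504.1915, Y=553545.1603, Z=3312704.8426
→ Helmert 7p (PV): X=5418179.4749, Y=554087.4500, Z=3312035.2436
→ geod (Bowring, a=6378137.000): φ=31.47527677°, λ=5.83902617°, h=2079.6391 m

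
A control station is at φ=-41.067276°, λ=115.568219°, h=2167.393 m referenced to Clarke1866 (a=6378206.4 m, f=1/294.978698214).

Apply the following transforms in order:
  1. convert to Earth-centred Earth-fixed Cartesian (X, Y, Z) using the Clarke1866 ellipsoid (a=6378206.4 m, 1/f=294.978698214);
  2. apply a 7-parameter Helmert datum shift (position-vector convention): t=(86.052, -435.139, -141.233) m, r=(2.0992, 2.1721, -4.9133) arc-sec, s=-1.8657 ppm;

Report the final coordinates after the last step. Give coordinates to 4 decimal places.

start: φ=-41.067276°, λ=115.568219°, h=2167.393 m
→ ECEF (a=6378206.400, f=1/294.978698214): X=-2079141.3239, Y=4345687.0216, Z=-4169283.5109
→ Helmert 7p (PV): X=-2078991.7824, Y=4345335.7322, Z=-4169350.8437

X=-2078991.7824 m, Y=4345335.7322 m, Z=-4169350.8437 m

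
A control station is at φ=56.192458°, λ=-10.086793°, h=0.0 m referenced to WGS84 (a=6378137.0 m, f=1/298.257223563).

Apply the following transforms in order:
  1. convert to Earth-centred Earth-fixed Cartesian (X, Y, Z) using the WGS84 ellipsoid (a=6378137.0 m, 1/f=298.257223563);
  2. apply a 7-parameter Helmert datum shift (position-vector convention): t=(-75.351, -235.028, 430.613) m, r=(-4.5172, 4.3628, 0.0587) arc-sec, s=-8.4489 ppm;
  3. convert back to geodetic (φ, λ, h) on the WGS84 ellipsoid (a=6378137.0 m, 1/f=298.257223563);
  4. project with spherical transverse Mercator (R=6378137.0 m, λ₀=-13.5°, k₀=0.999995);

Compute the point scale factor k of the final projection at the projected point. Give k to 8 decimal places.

start: φ=56.192458°, λ=-10.086793°, h=0.000 m
→ ECEF (a=6378137.000, f=1/298.257223563): X=3502077.5942, Y=-622982.2036, Z=5276395.2997
→ Helmert 7p (PV): X=3502084.4342, Y=-623095.4194, Z=5276720.9028
→ geod (Bowring, a=6378137.000): φ=56.19388677°, λ=-10.08856914°, h=285.3299 m
→ into tm (λ₀=-13.5°): φ=56.19388677°, λ−λ₀=3.41143086°
scale k = 1.00054352

1.00054352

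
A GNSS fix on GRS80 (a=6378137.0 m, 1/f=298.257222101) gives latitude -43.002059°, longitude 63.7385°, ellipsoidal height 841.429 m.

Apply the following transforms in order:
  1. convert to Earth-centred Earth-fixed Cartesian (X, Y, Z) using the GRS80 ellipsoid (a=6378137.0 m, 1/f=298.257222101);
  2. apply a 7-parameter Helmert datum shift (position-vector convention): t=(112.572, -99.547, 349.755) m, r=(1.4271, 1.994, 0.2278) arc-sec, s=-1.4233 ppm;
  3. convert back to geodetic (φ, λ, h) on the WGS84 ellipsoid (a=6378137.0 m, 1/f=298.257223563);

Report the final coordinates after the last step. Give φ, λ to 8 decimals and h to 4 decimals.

φ=-42.99988879°, λ=63.73740782°, h=564.9263 m

start: φ=-43.002059°, λ=63.738500°, h=841.429 m
→ ECEF (a=6378137.000, f=1/298.257222101): X=2067396.3368, Y=4190144.6907, Z=-4328242.9214
→ Helmert 7p (PV): X=2067459.4968, Y=4190071.4092, Z=-4327878.0013
→ geod (Bowring, a=6378137.000): φ=-42.99988879°, λ=63.73740782°, h=564.9263 m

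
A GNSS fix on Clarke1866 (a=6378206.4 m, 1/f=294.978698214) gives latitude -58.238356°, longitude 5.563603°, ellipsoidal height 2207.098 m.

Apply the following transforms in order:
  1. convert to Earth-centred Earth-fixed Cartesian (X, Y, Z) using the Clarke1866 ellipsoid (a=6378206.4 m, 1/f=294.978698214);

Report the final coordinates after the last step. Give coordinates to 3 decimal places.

X=3350949.025 m, Y=326414.411 m, Z=-5401436.380 m

start: φ=-58.238356°, λ=5.563603°, h=2207.098 m
→ ECEF (a=6378206.400, f=1/294.978698214): X=3350949.0251, Y=326414.4111, Z=-5401436.3802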